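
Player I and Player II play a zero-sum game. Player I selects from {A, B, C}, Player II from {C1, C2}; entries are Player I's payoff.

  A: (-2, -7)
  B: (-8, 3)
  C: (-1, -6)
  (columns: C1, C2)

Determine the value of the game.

Row minima: A → -7, B → -8, C → -6; maximin = -6.
Column maxima: C1 → -1, C2 → 3; minimax = -1.
-6 ≠ -1, so there is no saddle point; optimal play is mixed.
A is strictly dominated by C, so Player I never plays it.
On the remaining 2×2 (B, C vs C1, C2):
Let Player I play B with probability p. Expected payoff against C1: (-8)p + (-1)(1−p) = −7p − 1; against C2: 3p + (-6)(1−p) = 9p − 6.
Setting these equal: −7p − 1 = 9p − 6 ⇒ −16p = -5 ⇒ p = 5/16, and the value is (-7)·(5/16) − 1 = -51/16.
For Player II: with q = P(C1), equating B's and C's payoffs gives −11q + 3 = 5q − 6 ⇒ q = 9/16.

-51/16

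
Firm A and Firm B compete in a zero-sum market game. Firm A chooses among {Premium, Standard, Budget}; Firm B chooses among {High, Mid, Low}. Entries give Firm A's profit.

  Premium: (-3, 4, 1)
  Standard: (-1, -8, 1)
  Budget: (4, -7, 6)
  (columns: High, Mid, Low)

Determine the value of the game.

-5/18

Row minima: Premium → -3, Standard → -8, Budget → -7; maximin = -3.
Column maxima: High → 4, Mid → 4, Low → 6; minimax = 4.
-3 ≠ 4, so there is no saddle point; optimal play is mixed.
Standard is strictly dominated by Budget, so Firm A never plays it.
Low is strictly dominated by High (it gives Firm A strictly more in every row), so Firm B never plays it.
On the remaining 2×2 (Premium, Budget vs High, Mid):
Let Firm A play Premium with probability p. Expected payoff against High: (-3)p + 4(1−p) = −7p + 4; against Mid: 4p + (-7)(1−p) = 11p − 7.
Setting these equal: −7p + 4 = 11p − 7 ⇒ −18p = -11 ⇒ p = 11/18, and the value is (-7)·(11/18) + 4 = -5/18.
For Firm B: with q = P(High), equating Premium's and Budget's payoffs gives −7q + 4 = 11q − 7 ⇒ q = 11/18.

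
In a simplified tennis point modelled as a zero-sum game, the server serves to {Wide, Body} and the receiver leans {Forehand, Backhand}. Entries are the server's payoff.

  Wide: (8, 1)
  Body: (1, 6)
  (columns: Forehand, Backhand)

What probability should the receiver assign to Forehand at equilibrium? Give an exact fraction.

Row minima: Wide → 1, Body → 1; maximin = 1.
Column maxima: Forehand → 8, Backhand → 6; minimax = 6.
1 ≠ 6, so there is no saddle point; optimal play is mixed.
Let the server play Wide with probability p. Expected payoff against Forehand: 8p + 1(1−p) = 7p + 1; against Backhand: 1p + 6(1−p) = −5p + 6.
Setting these equal: 7p + 1 = −5p + 6 ⇒ 12p = 5 ⇒ p = 5/12, and the value is (7)·(5/12) + 1 = 47/12.
For the receiver: with q = P(Forehand), equating Wide's and Body's payoffs gives 7q + 1 = −5q + 6 ⇒ q = 5/12.

5/12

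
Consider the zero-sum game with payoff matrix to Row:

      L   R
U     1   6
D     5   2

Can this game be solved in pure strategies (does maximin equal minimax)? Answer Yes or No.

Row minima: U → 1, D → 2; maximin = 2.
Column maxima: L → 5, R → 6; minimax = 5.
2 ≠ 5, so no pure-strategy equilibrium exists.

No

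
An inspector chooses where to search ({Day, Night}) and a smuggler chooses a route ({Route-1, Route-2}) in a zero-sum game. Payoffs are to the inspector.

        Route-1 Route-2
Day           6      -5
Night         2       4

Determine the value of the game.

34/13

Row minima: Day → -5, Night → 2; maximin = 2.
Column maxima: Route-1 → 6, Route-2 → 4; minimax = 4.
2 ≠ 4, so there is no saddle point; optimal play is mixed.
Let the inspector play Day with probability p. Expected payoff against Route-1: 6p + 2(1−p) = 4p + 2; against Route-2: (-5)p + 4(1−p) = −9p + 4.
Setting these equal: 4p + 2 = −9p + 4 ⇒ 13p = 2 ⇒ p = 2/13, and the value is (4)·(2/13) + 2 = 34/13.
For the smuggler: with q = P(Route-1), equating Day's and Night's payoffs gives 11q − 5 = −2q + 4 ⇒ q = 9/13.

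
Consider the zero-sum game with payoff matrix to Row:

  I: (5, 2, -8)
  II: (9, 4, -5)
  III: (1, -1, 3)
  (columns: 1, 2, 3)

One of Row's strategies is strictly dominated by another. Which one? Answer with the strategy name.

I

II gives a strictly higher payoff than I against every column: 9 > 5, 4 > 2, -5 > -8.
So I is strictly dominated and Row never plays it.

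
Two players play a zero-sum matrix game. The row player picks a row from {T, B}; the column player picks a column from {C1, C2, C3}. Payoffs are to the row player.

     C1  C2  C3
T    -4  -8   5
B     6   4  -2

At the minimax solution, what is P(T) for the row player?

6/19

Row minima: T → -8, B → -2; maximin = -2.
Column maxima: C1 → 6, C2 → 4, C3 → 5; minimax = 4.
-2 ≠ 4, so there is no saddle point; optimal play is mixed.
C1 is strictly dominated by C2 (it gives the row player strictly more in every row), so the column player never plays it.
On the remaining 2×2 (T, B vs C2, C3):
Let the row player play T with probability p. Expected payoff against C2: (-8)p + 4(1−p) = −12p + 4; against C3: 5p + (-2)(1−p) = 7p − 2.
Setting these equal: −12p + 4 = 7p − 2 ⇒ −19p = -6 ⇒ p = 6/19, and the value is (-12)·(6/19) + 4 = 4/19.
For the column player: with q = P(C2), equating T's and B's payoffs gives −13q + 5 = 6q − 2 ⇒ q = 7/19.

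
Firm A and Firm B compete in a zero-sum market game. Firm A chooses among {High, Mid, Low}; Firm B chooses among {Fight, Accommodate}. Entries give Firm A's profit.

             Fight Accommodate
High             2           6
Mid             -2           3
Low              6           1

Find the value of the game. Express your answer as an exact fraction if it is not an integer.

34/9

Row minima: High → 2, Mid → -2, Low → 1; maximin = 2.
Column maxima: Fight → 6, Accommodate → 6; minimax = 6.
2 ≠ 6, so there is no saddle point; optimal play is mixed.
Mid is strictly dominated by High, so Firm A never plays it.
On the remaining 2×2 (High, Low vs Fight, Accommodate):
Let Firm A play High with probability p. Expected payoff against Fight: 2p + 6(1−p) = −4p + 6; against Accommodate: 6p + 1(1−p) = 5p + 1.
Setting these equal: −4p + 6 = 5p + 1 ⇒ −9p = -5 ⇒ p = 5/9, and the value is (-4)·(5/9) + 6 = 34/9.
For Firm B: with q = P(Fight), equating High's and Low's payoffs gives −4q + 6 = 5q + 1 ⇒ q = 5/9.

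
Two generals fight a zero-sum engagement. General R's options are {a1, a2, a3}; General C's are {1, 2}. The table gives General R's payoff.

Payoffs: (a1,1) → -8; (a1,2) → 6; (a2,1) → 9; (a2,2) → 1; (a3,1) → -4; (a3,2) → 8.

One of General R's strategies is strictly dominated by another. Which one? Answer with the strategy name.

a1

a3 gives a strictly higher payoff than a1 against every column: -4 > -8, 8 > 6.
So a1 is strictly dominated and General R never plays it.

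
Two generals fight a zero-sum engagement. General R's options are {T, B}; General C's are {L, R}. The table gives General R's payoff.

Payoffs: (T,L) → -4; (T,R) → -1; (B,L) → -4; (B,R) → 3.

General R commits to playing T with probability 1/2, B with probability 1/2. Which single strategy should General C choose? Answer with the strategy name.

If General C plays L, General R's expected payoff is (1/2)·(-4) + (1/2)·(-4) = -4.
If General C plays R, General R's expected payoff is (1/2)·(-1) + (1/2)·3 = 1.
General C minimizes General R's payoff; the smallest is -4, so the best response is L.

L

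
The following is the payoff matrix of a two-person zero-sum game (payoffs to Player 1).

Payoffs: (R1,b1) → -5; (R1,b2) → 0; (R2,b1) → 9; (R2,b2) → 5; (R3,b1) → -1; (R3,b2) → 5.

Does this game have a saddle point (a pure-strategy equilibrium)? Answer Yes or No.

Yes

Row minima: R1 → -5, R2 → 5, R3 → -1; maximin = 5.
Column maxima: b1 → 9, b2 → 5; minimax = 5.
maximin = minimax = 5, so a saddle point exists.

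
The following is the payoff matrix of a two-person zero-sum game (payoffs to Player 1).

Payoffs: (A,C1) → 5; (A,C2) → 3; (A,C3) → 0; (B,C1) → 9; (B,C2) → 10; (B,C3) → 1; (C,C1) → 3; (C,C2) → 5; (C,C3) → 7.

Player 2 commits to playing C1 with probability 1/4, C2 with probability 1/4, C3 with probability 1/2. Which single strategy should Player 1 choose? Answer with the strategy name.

C

Expected payoff of A: (1/4)·5 + (1/4)·3 + (1/2)·0 = 2.
Expected payoff of B: (1/4)·9 + (1/4)·10 + (1/2)·1 = 21/4.
Expected payoff of C: (1/4)·3 + (1/4)·5 + (1/2)·7 = 11/2.
The largest is 11/2, so Player 1's best response is C.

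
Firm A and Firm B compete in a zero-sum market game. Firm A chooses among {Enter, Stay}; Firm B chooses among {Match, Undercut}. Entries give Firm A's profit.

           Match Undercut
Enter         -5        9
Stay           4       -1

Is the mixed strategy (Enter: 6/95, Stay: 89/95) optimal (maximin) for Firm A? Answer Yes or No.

Against Match this mix gives (6/95)·(-5) + (89/95)·4 = 326/95.
Against Undercut this mix gives (6/95)·9 + (89/95)·(-1) = -7/19.
Firm B will play Undercut, holding Firm A to -7/19. Shifting weight toward the row that does better against Undercut would raise this floor (the equalizing mix achieves 31/19 against both Undercut and Match), so the proposed strategy is not optimal.

No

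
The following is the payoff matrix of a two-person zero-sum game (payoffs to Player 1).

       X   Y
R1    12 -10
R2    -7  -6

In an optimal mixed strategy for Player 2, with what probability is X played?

4/23

Row minima: R1 → -10, R2 → -7; maximin = -7.
Column maxima: X → 12, Y → -6; minimax = -6.
-7 ≠ -6, so there is no saddle point; optimal play is mixed.
Let Player 1 play R1 with probability p. Expected payoff against X: 12p + (-7)(1−p) = 19p − 7; against Y: (-10)p + (-6)(1−p) = −4p − 6.
Setting these equal: 19p − 7 = −4p − 6 ⇒ 23p = 1 ⇒ p = 1/23, and the value is (19)·(1/23) − 7 = -142/23.
For Player 2: with q = P(X), equating R1's and R2's payoffs gives 22q − 10 = −q − 6 ⇒ q = 4/23.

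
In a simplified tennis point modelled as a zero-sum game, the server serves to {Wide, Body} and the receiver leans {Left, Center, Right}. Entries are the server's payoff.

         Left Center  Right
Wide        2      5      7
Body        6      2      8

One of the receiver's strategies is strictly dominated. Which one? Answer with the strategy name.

Right

Left holds the server's payoff strictly below Right in every row: 2 < 7, 6 < 8.
So Right is strictly dominated for the receiver.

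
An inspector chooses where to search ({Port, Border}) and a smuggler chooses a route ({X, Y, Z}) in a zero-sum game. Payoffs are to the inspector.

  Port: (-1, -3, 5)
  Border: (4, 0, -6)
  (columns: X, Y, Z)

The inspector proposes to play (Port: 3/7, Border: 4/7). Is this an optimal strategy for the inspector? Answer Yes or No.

Against X this mix gives (3/7)·(-1) + (4/7)·4 = 13/7.
Against Y this mix gives (3/7)·(-3) + (4/7)·0 = -9/7.
Against Z this mix gives (3/7)·5 + (4/7)·(-6) = -9/7.
All of the smuggler's active replies (Y, Z) yield -9/7, and no column does worse for the inspector. The mix makes the smuggler indifferent and guarantees -9/7, so it is optimal.

Yes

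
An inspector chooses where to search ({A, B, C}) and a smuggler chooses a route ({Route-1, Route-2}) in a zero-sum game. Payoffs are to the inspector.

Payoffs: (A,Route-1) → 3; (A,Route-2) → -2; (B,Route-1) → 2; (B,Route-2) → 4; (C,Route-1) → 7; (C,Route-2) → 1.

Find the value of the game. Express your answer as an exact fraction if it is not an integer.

13/4

Row minima: A → -2, B → 2, C → 1; maximin = 2.
Column maxima: Route-1 → 7, Route-2 → 4; minimax = 4.
2 ≠ 4, so there is no saddle point; optimal play is mixed.
A is strictly dominated by C, so the inspector never plays it.
On the remaining 2×2 (B, C vs Route-1, Route-2):
Let the inspector play B with probability p. Expected payoff against Route-1: 2p + 7(1−p) = −5p + 7; against Route-2: 4p + 1(1−p) = 3p + 1.
Setting these equal: −5p + 7 = 3p + 1 ⇒ −8p = -6 ⇒ p = 3/4, and the value is (-5)·(3/4) + 7 = 13/4.
For the smuggler: with q = P(Route-1), equating B's and C's payoffs gives −2q + 4 = 6q + 1 ⇒ q = 3/8.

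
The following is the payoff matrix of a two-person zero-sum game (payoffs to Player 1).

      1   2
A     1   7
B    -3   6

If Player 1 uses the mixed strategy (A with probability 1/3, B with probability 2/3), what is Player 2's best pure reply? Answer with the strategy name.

If Player 2 plays 1, Player 1's expected payoff is (1/3)·1 + (2/3)·(-3) = -5/3.
If Player 2 plays 2, Player 1's expected payoff is (1/3)·7 + (2/3)·6 = 19/3.
Player 2 minimizes Player 1's payoff; the smallest is -5/3, so the best response is 1.

1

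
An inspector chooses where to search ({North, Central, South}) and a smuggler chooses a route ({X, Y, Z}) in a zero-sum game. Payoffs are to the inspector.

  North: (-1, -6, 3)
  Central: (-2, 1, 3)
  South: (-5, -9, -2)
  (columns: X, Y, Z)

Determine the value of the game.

Row minima: North → -6, Central → -2, South → -9; maximin = -2.
Column maxima: X → -1, Y → 1, Z → 3; minimax = -1.
-2 ≠ -1, so there is no saddle point; optimal play is mixed.
South is strictly dominated by North, so the inspector never plays it.
Z is strictly dominated by X (it gives the inspector strictly more in every row), so the smuggler never plays it.
On the remaining 2×2 (North, Central vs X, Y):
Let the inspector play North with probability p. Expected payoff against X: (-1)p + (-2)(1−p) = p − 2; against Y: (-6)p + 1(1−p) = −7p + 1.
Setting these equal: p − 2 = −7p + 1 ⇒ 8p = 3 ⇒ p = 3/8, and the value is (1)·(3/8) − 2 = -13/8.
For the smuggler: with q = P(X), equating North's and Central's payoffs gives 5q − 6 = −3q + 1 ⇒ q = 7/8.

-13/8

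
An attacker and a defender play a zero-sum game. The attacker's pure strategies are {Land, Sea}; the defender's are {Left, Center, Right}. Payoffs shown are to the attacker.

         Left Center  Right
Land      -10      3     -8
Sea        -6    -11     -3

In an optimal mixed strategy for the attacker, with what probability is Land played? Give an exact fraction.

5/18

Row minima: Land → -10, Sea → -11; maximin = -10.
Column maxima: Left → -6, Center → 3, Right → -3; minimax = -6.
-10 ≠ -6, so there is no saddle point; optimal play is mixed.
Right is strictly dominated by Left (it gives the attacker strictly more in every row), so the defender never plays it.
On the remaining 2×2 (Land, Sea vs Left, Center):
Let the attacker play Land with probability p. Expected payoff against Left: (-10)p + (-6)(1−p) = −4p − 6; against Center: 3p + (-11)(1−p) = 14p − 11.
Setting these equal: −4p − 6 = 14p − 11 ⇒ −18p = -5 ⇒ p = 5/18, and the value is (-4)·(5/18) − 6 = -64/9.
For the defender: with q = P(Left), equating Land's and Sea's payoffs gives −13q + 3 = 5q − 11 ⇒ q = 7/9.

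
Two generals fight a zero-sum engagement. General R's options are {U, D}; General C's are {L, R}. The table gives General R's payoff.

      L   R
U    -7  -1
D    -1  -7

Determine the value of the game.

Row minima: U → -7, D → -7; maximin = -7.
Column maxima: L → -1, R → -1; minimax = -1.
-7 ≠ -1, so there is no saddle point; optimal play is mixed.
Let General R play U with probability p. Expected payoff against L: (-7)p + (-1)(1−p) = −6p − 1; against R: (-1)p + (-7)(1−p) = 6p − 7.
Setting these equal: −6p − 1 = 6p − 7 ⇒ −12p = -6 ⇒ p = 1/2, and the value is (-6)·(1/2) − 1 = -4.
For General C: with q = P(L), equating U's and D's payoffs gives −6q − 1 = 6q − 7 ⇒ q = 1/2.

-4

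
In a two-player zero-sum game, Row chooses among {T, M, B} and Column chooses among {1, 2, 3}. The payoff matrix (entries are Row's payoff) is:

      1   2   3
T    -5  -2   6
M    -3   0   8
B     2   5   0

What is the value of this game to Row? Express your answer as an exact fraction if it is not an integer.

Row minima: T → -5, M → -3, B → 0; maximin = 0.
Column maxima: 1 → 2, 2 → 5, 3 → 8; minimax = 2.
0 ≠ 2, so there is no saddle point; optimal play is mixed.
T is strictly dominated by M, so Row never plays it.
2 is strictly dominated by 1 (it gives Row strictly more in every row), so Column never plays it.
On the remaining 2×2 (M, B vs 1, 3):
Let Row play M with probability p. Expected payoff against 1: (-3)p + 2(1−p) = −5p + 2; against 3: 8p + 0(1−p) = 8p.
Setting these equal: −5p + 2 = 8p ⇒ −13p = -2 ⇒ p = 2/13, and the value is (-5)·(2/13) + 2 = 16/13.
For Column: with q = P(1), equating M's and B's payoffs gives −11q + 8 = 2q ⇒ q = 8/13.

16/13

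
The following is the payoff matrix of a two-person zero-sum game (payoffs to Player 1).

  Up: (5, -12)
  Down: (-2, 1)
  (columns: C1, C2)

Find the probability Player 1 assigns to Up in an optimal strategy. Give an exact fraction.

Row minima: Up → -12, Down → -2; maximin = -2.
Column maxima: C1 → 5, C2 → 1; minimax = 1.
-2 ≠ 1, so there is no saddle point; optimal play is mixed.
Let Player 1 play Up with probability p. Expected payoff against C1: 5p + (-2)(1−p) = 7p − 2; against C2: (-12)p + 1(1−p) = −13p + 1.
Setting these equal: 7p − 2 = −13p + 1 ⇒ 20p = 3 ⇒ p = 3/20, and the value is (7)·(3/20) − 2 = -19/20.
For Player 2: with q = P(C1), equating Up's and Down's payoffs gives 17q − 12 = −3q + 1 ⇒ q = 13/20.

3/20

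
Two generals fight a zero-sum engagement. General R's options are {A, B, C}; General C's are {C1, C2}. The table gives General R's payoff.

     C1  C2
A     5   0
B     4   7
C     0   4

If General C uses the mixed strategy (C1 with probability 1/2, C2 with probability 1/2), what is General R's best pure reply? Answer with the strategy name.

B

Expected payoff of A: (1/2)·5 + (1/2)·0 = 5/2.
Expected payoff of B: (1/2)·4 + (1/2)·7 = 11/2.
Expected payoff of C: (1/2)·0 + (1/2)·4 = 2.
The largest is 11/2, so General R's best response is B.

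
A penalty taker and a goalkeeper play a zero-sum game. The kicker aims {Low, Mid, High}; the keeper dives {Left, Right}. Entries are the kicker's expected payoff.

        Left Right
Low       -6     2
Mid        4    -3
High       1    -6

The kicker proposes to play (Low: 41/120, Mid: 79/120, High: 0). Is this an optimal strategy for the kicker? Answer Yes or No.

Against Left this mix gives (41/120)·(-6) + (79/120)·4 = 7/12.
Against Right this mix gives (41/120)·2 + (79/120)·(-3) = -31/24.
The keeper will play Right, holding the kicker to -31/24. Shifting weight toward the row that does better against Right would raise this floor (the equalizing mix achieves -2/3 against both Right and Left), so the proposed strategy is not optimal.

No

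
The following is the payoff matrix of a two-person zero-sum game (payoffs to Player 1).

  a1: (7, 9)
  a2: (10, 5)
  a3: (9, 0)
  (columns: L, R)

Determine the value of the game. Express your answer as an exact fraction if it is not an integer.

Row minima: a1 → 7, a2 → 5, a3 → 0; maximin = 7.
Column maxima: L → 10, R → 9; minimax = 9.
7 ≠ 9, so there is no saddle point; optimal play is mixed.
a3 is strictly dominated by a2, so Player 1 never plays it.
On the remaining 2×2 (a1, a2 vs L, R):
Let Player 1 play a1 with probability p. Expected payoff against L: 7p + 10(1−p) = −3p + 10; against R: 9p + 5(1−p) = 4p + 5.
Setting these equal: −3p + 10 = 4p + 5 ⇒ −7p = -5 ⇒ p = 5/7, and the value is (-3)·(5/7) + 10 = 55/7.
For Player 2: with q = P(L), equating a1's and a2's payoffs gives −2q + 9 = 5q + 5 ⇒ q = 4/7.

55/7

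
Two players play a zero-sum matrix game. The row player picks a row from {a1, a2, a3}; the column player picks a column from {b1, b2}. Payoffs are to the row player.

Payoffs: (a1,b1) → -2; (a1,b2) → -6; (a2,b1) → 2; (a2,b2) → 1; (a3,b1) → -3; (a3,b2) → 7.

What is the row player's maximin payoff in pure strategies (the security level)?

Row minima: a1 → -6, a2 → 1, a3 → -3.
The best of these is 1.

1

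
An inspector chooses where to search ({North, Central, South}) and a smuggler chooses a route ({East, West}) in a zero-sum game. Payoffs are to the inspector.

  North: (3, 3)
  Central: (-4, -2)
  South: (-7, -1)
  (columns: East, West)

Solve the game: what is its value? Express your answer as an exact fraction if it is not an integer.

3

Row minima: North → 3, Central → -4, South → -7; maximin = 3.
Column maxima: East → 3, West → 3; minimax = 3.
Since maximin = minimax = 3, there is a saddle point and the value is 3.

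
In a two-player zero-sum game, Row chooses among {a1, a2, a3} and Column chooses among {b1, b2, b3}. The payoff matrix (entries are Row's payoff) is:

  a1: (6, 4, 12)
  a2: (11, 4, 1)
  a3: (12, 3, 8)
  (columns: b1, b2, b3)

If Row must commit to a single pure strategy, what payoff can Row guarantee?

4

Row minima: a1 → 4, a2 → 1, a3 → 3.
The best of these is 4.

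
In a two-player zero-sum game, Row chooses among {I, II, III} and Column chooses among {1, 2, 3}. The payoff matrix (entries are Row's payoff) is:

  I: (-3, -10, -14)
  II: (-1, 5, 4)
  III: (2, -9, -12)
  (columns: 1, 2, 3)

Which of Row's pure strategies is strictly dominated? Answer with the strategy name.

I

II gives a strictly higher payoff than I against every column: -1 > -3, 5 > -10, 4 > -14.
So I is strictly dominated and Row never plays it.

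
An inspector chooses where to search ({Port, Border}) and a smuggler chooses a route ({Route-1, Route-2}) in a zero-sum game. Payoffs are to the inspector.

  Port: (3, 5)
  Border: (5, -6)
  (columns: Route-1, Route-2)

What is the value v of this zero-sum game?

43/13

Row minima: Port → 3, Border → -6; maximin = 3.
Column maxima: Route-1 → 5, Route-2 → 5; minimax = 5.
3 ≠ 5, so there is no saddle point; optimal play is mixed.
Let the inspector play Port with probability p. Expected payoff against Route-1: 3p + 5(1−p) = −2p + 5; against Route-2: 5p + (-6)(1−p) = 11p − 6.
Setting these equal: −2p + 5 = 11p − 6 ⇒ −13p = -11 ⇒ p = 11/13, and the value is (-2)·(11/13) + 5 = 43/13.
For the smuggler: with q = P(Route-1), equating Port's and Border's payoffs gives −2q + 5 = 11q − 6 ⇒ q = 11/13.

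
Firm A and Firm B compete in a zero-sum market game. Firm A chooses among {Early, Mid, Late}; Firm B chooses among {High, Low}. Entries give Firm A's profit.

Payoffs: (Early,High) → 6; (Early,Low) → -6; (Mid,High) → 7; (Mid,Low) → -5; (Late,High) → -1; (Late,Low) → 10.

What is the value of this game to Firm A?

Row minima: Early → -6, Mid → -5, Late → -1; maximin = -1.
Column maxima: High → 7, Low → 10; minimax = 7.
-1 ≠ 7, so there is no saddle point; optimal play is mixed.
Early is strictly dominated by Mid, so Firm A never plays it.
On the remaining 2×2 (Mid, Late vs High, Low):
Let Firm A play Mid with probability p. Expected payoff against High: 7p + (-1)(1−p) = 8p − 1; against Low: (-5)p + 10(1−p) = −15p + 10.
Setting these equal: 8p − 1 = −15p + 10 ⇒ 23p = 11 ⇒ p = 11/23, and the value is (8)·(11/23) − 1 = 65/23.
For Firm B: with q = P(High), equating Mid's and Late's payoffs gives 12q − 5 = −11q + 10 ⇒ q = 15/23.

65/23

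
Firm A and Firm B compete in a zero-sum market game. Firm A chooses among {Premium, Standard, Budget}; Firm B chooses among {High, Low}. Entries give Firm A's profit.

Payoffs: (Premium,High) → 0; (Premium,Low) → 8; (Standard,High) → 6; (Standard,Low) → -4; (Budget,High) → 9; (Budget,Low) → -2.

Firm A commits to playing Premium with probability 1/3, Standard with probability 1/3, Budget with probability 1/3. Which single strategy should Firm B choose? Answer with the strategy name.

Low

If Firm B plays High, Firm A's expected payoff is (1/3)·0 + (1/3)·6 + (1/3)·9 = 5.
If Firm B plays Low, Firm A's expected payoff is (1/3)·8 + (1/3)·(-4) + (1/3)·(-2) = 2/3.
Firm B minimizes Firm A's payoff; the smallest is 2/3, so the best response is Low.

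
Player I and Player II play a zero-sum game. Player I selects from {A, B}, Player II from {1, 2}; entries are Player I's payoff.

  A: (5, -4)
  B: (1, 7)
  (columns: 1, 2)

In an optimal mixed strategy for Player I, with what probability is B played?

3/5

Row minima: A → -4, B → 1; maximin = 1.
Column maxima: 1 → 5, 2 → 7; minimax = 5.
1 ≠ 5, so there is no saddle point; optimal play is mixed.
Let Player I play A with probability p. Expected payoff against 1: 5p + 1(1−p) = 4p + 1; against 2: (-4)p + 7(1−p) = −11p + 7.
Setting these equal: 4p + 1 = −11p + 7 ⇒ 15p = 6 ⇒ p = 2/5, and the value is (4)·(2/5) + 1 = 13/5.
For Player II: with q = P(1), equating A's and B's payoffs gives 9q − 4 = −6q + 7 ⇒ q = 11/15.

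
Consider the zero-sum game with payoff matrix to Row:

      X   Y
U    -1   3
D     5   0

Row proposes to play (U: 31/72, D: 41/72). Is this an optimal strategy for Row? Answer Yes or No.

Against X this mix gives (31/72)·(-1) + (41/72)·5 = 29/12.
Against Y this mix gives (31/72)·3 + (41/72)·0 = 31/24.
Column will play Y, holding Row to 31/24. Shifting weight toward the row that does better against Y would raise this floor (the equalizing mix achieves 5/3 against both Y and X), so the proposed strategy is not optimal.

No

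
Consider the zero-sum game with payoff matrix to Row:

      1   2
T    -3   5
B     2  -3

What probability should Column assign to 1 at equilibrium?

8/13

Row minima: T → -3, B → -3; maximin = -3.
Column maxima: 1 → 2, 2 → 5; minimax = 2.
-3 ≠ 2, so there is no saddle point; optimal play is mixed.
Let Row play T with probability p. Expected payoff against 1: (-3)p + 2(1−p) = −5p + 2; against 2: 5p + (-3)(1−p) = 8p − 3.
Setting these equal: −5p + 2 = 8p − 3 ⇒ −13p = -5 ⇒ p = 5/13, and the value is (-5)·(5/13) + 2 = 1/13.
For Column: with q = P(1), equating T's and B's payoffs gives −8q + 5 = 5q − 3 ⇒ q = 8/13.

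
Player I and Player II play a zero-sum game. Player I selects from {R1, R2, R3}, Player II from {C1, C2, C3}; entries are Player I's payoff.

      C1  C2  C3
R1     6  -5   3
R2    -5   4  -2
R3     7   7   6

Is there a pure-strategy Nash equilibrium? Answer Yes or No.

Yes

Row minima: R1 → -5, R2 → -5, R3 → 6; maximin = 6.
Column maxima: C1 → 7, C2 → 7, C3 → 6; minimax = 6.
maximin = minimax = 6, so a saddle point exists.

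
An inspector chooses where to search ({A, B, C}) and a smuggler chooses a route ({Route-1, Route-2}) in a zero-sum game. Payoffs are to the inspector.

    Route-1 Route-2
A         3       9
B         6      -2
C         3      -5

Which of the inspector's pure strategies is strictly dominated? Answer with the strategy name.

C

B gives a strictly higher payoff than C against every column: 6 > 3, -2 > -5.
So C is strictly dominated and the inspector never plays it.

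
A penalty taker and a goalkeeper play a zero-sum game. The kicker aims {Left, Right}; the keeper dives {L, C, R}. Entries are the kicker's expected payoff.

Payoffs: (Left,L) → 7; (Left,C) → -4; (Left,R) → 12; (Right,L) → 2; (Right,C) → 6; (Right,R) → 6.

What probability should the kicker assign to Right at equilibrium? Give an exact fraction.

Row minima: Left → -4, Right → 2; maximin = 2.
Column maxima: L → 7, C → 6, R → 12; minimax = 6.
2 ≠ 6, so there is no saddle point; optimal play is mixed.
R is strictly dominated by L (it gives the kicker strictly more in every row), so the keeper never plays it.
On the remaining 2×2 (Left, Right vs L, C):
Let the kicker play Left with probability p. Expected payoff against L: 7p + 2(1−p) = 5p + 2; against C: (-4)p + 6(1−p) = −10p + 6.
Setting these equal: 5p + 2 = −10p + 6 ⇒ 15p = 4 ⇒ p = 4/15, and the value is (5)·(4/15) + 2 = 10/3.
For the keeper: with q = P(L), equating Left's and Right's payoffs gives 11q − 4 = −4q + 6 ⇒ q = 2/3.

11/15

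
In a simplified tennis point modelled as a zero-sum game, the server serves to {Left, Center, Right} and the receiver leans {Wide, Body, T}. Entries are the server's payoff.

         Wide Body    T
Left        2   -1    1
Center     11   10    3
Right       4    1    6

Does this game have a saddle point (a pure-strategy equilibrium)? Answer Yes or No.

Row minima: Left → -1, Center → 3, Right → 1; maximin = 3.
Column maxima: Wide → 11, Body → 10, T → 6; minimax = 6.
3 ≠ 6, so no pure-strategy equilibrium exists.

No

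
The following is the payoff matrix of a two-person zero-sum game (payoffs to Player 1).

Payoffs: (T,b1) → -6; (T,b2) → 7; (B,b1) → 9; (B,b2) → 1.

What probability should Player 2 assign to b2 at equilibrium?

5/7

Row minima: T → -6, B → 1; maximin = 1.
Column maxima: b1 → 9, b2 → 7; minimax = 7.
1 ≠ 7, so there is no saddle point; optimal play is mixed.
Let Player 1 play T with probability p. Expected payoff against b1: (-6)p + 9(1−p) = −15p + 9; against b2: 7p + 1(1−p) = 6p + 1.
Setting these equal: −15p + 9 = 6p + 1 ⇒ −21p = -8 ⇒ p = 8/21, and the value is (-15)·(8/21) + 9 = 23/7.
For Player 2: with q = P(b1), equating T's and B's payoffs gives −13q + 7 = 8q + 1 ⇒ q = 2/7.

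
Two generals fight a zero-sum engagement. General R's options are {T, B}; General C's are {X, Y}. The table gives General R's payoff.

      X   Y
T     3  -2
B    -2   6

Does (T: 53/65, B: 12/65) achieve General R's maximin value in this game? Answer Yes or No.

Against X this mix gives (53/65)·3 + (12/65)·(-2) = 27/13.
Against Y this mix gives (53/65)·(-2) + (12/65)·6 = -34/65.
General C will play Y, holding General R to -34/65. Shifting weight toward the row that does better against Y would raise this floor (the equalizing mix achieves 14/13 against both Y and X), so the proposed strategy is not optimal.

No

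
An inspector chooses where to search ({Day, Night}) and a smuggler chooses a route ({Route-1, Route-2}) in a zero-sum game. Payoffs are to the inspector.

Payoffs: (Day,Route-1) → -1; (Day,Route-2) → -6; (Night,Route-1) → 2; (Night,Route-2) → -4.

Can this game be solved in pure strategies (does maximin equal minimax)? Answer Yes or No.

Yes

Row minima: Day → -6, Night → -4; maximin = -4.
Column maxima: Route-1 → 2, Route-2 → -4; minimax = -4.
maximin = minimax = -4, so a saddle point exists.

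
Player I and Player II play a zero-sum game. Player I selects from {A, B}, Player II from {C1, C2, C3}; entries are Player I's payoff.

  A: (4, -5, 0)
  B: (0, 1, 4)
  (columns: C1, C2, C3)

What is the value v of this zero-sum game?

2/5

Row minima: A → -5, B → 0; maximin = 0.
Column maxima: C1 → 4, C2 → 1, C3 → 4; minimax = 1.
0 ≠ 1, so there is no saddle point; optimal play is mixed.
C3 is strictly dominated by C2 (it gives Player I strictly more in every row), so Player II never plays it.
On the remaining 2×2 (A, B vs C1, C2):
Let Player I play A with probability p. Expected payoff against C1: 4p + 0(1−p) = 4p; against C2: (-5)p + 1(1−p) = −6p + 1.
Setting these equal: 4p = −6p + 1 ⇒ 10p = 1 ⇒ p = 1/10, and the value is (4)·(1/10) = 2/5.
For Player II: with q = P(C1), equating A's and B's payoffs gives 9q − 5 = −q + 1 ⇒ q = 3/5.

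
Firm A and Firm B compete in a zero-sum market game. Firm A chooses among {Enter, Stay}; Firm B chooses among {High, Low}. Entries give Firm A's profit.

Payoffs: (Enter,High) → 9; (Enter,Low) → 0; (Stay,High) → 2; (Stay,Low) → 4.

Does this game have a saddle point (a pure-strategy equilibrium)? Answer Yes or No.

No

Row minima: Enter → 0, Stay → 2; maximin = 2.
Column maxima: High → 9, Low → 4; minimax = 4.
2 ≠ 4, so no pure-strategy equilibrium exists.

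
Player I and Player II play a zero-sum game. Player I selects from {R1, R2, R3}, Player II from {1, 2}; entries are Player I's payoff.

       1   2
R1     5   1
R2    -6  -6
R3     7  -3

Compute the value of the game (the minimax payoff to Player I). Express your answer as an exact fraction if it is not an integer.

1

Row minima: R1 → 1, R2 → -6, R3 → -3; maximin = 1.
Column maxima: 1 → 7, 2 → 1; minimax = 1.
Since maximin = minimax = 1, there is a saddle point and the value is 1.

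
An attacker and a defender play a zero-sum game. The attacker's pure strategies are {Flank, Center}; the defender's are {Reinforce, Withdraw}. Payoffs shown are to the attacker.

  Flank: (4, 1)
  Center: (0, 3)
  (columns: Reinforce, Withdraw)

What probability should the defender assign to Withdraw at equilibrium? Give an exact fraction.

Row minima: Flank → 1, Center → 0; maximin = 1.
Column maxima: Reinforce → 4, Withdraw → 3; minimax = 3.
1 ≠ 3, so there is no saddle point; optimal play is mixed.
Let the attacker play Flank with probability p. Expected payoff against Reinforce: 4p + 0(1−p) = 4p; against Withdraw: 1p + 3(1−p) = −2p + 3.
Setting these equal: 4p = −2p + 3 ⇒ 6p = 3 ⇒ p = 1/2, and the value is (4)·(1/2) = 2.
For the defender: with q = P(Reinforce), equating Flank's and Center's payoffs gives 3q + 1 = −3q + 3 ⇒ q = 1/3.

2/3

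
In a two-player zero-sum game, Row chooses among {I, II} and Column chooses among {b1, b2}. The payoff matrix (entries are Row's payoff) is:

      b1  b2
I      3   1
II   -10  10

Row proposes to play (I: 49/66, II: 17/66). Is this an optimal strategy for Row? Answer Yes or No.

Against b1 this mix gives (49/66)·3 + (17/66)·(-10) = -23/66.
Against b2 this mix gives (49/66)·1 + (17/66)·10 = 73/22.
Column will play b1, holding Row to -23/66. Shifting weight toward the row that does better against b1 would raise this floor (the equalizing mix achieves 20/11 against both b1 and b2), so the proposed strategy is not optimal.

No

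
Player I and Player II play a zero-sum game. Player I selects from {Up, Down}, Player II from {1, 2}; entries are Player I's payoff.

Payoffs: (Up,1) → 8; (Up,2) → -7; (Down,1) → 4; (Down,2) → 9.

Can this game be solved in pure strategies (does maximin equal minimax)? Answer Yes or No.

Row minima: Up → -7, Down → 4; maximin = 4.
Column maxima: 1 → 8, 2 → 9; minimax = 8.
4 ≠ 8, so no pure-strategy equilibrium exists.

No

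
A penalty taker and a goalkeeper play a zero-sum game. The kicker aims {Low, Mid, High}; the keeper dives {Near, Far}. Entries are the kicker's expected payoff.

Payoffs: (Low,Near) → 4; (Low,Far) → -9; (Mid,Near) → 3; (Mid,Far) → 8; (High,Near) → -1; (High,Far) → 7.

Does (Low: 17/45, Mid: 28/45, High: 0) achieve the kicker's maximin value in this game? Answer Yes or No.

Against Near this mix gives (17/45)·4 + (28/45)·3 = 152/45.
Against Far this mix gives (17/45)·(-9) + (28/45)·8 = 71/45.
The keeper will play Far, holding the kicker to 71/45. Shifting weight toward the row that does better against Far would raise this floor (the equalizing mix achieves 59/18 against both Far and Near), so the proposed strategy is not optimal.

No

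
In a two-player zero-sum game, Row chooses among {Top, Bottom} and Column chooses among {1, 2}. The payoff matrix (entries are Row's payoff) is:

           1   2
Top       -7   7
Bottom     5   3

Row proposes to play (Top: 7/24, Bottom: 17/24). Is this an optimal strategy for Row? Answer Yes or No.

No

Against 1 this mix gives (7/24)·(-7) + (17/24)·5 = 3/2.
Against 2 this mix gives (7/24)·7 + (17/24)·3 = 25/6.
Column will play 1, holding Row to 3/2. Shifting weight toward the row that does better against 1 would raise this floor (the equalizing mix achieves 7/2 against both 1 and 2), so the proposed strategy is not optimal.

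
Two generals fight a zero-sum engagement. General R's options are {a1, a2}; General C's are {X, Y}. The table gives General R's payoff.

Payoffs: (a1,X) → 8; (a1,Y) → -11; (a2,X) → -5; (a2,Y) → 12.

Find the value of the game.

Row minima: a1 → -11, a2 → -5; maximin = -5.
Column maxima: X → 8, Y → 12; minimax = 8.
-5 ≠ 8, so there is no saddle point; optimal play is mixed.
Let General R play a1 with probability p. Expected payoff against X: 8p + (-5)(1−p) = 13p − 5; against Y: (-11)p + 12(1−p) = −23p + 12.
Setting these equal: 13p − 5 = −23p + 12 ⇒ 36p = 17 ⇒ p = 17/36, and the value is (13)·(17/36) − 5 = 41/36.
For General C: with q = P(X), equating a1's and a2's payoffs gives 19q − 11 = −17q + 12 ⇒ q = 23/36.

41/36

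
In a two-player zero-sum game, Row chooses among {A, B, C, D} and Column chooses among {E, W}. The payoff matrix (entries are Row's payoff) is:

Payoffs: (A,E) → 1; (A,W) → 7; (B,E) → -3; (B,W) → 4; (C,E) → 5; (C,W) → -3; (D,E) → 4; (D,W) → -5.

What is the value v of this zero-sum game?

19/7

Row minima: A → 1, B → -3, C → -3, D → -5; maximin = 1.
Column maxima: E → 5, W → 7; minimax = 5.
1 ≠ 5, so there is no saddle point; optimal play is mixed.
B is strictly dominated by A, so Row never plays it.
D is strictly dominated by C, so Row never plays it.
On the remaining 2×2 (A, C vs E, W):
Let Row play A with probability p. Expected payoff against E: 1p + 5(1−p) = −4p + 5; against W: 7p + (-3)(1−p) = 10p − 3.
Setting these equal: −4p + 5 = 10p − 3 ⇒ −14p = -8 ⇒ p = 4/7, and the value is (-4)·(4/7) + 5 = 19/7.
For Column: with q = P(E), equating A's and C's payoffs gives −6q + 7 = 8q − 3 ⇒ q = 5/7.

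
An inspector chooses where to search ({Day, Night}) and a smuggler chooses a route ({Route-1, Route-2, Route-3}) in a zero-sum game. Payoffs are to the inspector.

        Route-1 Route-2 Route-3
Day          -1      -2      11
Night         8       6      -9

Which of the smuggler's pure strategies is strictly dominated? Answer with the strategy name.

Route-2 holds the inspector's payoff strictly below Route-1 in every row: -2 < -1, 6 < 8.
So Route-1 is strictly dominated for the smuggler.

Route-1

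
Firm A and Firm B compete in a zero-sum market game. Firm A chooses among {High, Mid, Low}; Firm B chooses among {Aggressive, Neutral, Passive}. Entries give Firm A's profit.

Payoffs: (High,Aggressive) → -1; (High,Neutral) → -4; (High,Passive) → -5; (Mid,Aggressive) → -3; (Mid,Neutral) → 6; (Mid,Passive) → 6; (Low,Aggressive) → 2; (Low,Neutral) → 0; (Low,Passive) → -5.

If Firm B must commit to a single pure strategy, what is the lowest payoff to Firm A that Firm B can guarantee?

Column maxima: Aggressive → 2, Neutral → 6, Passive → 6.
The smallest of these is 2.

2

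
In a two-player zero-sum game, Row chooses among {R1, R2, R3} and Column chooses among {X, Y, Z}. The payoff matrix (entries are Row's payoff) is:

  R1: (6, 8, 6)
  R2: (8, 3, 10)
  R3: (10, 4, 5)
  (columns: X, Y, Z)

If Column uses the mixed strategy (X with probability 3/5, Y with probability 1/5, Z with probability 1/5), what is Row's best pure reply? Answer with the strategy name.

Expected payoff of R1: (3/5)·6 + (1/5)·8 + (1/5)·6 = 32/5.
Expected payoff of R2: (3/5)·8 + (1/5)·3 + (1/5)·10 = 37/5.
Expected payoff of R3: (3/5)·10 + (1/5)·4 + (1/5)·5 = 39/5.
The largest is 39/5, so Row's best response is R3.

R3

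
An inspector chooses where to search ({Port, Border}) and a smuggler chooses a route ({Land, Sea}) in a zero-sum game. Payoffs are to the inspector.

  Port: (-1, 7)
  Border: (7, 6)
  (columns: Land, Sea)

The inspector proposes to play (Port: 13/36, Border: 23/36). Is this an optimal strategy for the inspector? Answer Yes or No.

Against Land this mix gives (13/36)·(-1) + (23/36)·7 = 37/9.
Against Sea this mix gives (13/36)·7 + (23/36)·6 = 229/36.
The smuggler will play Land, holding the inspector to 37/9. Shifting weight toward the row that does better against Land would raise this floor (the equalizing mix achieves 55/9 against both Land and Sea), so the proposed strategy is not optimal.

No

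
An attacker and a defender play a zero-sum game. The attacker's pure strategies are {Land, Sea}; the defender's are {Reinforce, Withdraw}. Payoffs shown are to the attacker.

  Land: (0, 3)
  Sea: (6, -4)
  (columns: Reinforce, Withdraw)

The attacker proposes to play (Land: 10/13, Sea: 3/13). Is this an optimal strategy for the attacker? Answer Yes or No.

Against Reinforce this mix gives (10/13)·0 + (3/13)·6 = 18/13.
Against Withdraw this mix gives (10/13)·3 + (3/13)·(-4) = 18/13.
All of the defender's active replies (Reinforce, Withdraw) yield 18/13, and no column does worse for the attacker. The mix makes the defender indifferent and guarantees 18/13, so it is optimal.

Yes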